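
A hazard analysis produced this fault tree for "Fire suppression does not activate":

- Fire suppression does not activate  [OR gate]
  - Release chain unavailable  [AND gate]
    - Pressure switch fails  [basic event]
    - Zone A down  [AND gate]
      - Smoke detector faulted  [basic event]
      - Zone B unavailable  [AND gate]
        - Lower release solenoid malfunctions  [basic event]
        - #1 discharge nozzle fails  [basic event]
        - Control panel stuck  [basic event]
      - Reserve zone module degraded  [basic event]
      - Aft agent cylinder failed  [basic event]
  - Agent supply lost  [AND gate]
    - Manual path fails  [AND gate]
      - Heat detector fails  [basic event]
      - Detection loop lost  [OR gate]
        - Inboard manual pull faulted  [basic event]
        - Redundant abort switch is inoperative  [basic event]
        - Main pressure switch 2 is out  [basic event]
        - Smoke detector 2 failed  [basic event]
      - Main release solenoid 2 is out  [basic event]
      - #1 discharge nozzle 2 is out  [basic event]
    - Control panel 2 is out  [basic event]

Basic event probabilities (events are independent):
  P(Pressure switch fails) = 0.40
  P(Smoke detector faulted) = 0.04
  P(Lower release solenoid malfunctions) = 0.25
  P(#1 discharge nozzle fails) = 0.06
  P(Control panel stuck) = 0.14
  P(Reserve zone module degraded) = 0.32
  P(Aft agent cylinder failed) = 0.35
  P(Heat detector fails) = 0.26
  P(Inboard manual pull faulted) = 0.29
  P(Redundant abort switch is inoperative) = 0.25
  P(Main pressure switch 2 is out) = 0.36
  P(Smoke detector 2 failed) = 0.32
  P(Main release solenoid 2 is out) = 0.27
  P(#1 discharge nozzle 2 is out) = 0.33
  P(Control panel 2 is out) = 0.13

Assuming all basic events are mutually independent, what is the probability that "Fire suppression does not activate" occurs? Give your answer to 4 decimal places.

P(Zone B unavailable) [AND] = 0.25 × 0.06 × 0.14 = 0.002100
P(Zone A down) [AND] = 0.04 × 0.002100 × 0.32 × 0.35 = 0.000009
P(Release chain unavailable) [AND] = 0.40 × 0.000009 = 0.000004
P(Detection loop lost) [OR] = 1 − (1−0.29) × (1−0.25) × (1−0.36) × (1−0.32) = 0.768256
P(Manual path fails) [AND] = 0.26 × 0.768256 × 0.27 × 0.33 = 0.017797
P(Agent supply lost) [AND] = 0.017797 × 0.13 = 0.002314
P(Fire suppression does not activate) [OR] = 1 − (1−0.000004) × (1−0.002314) = 0.002318
Rounded to 4 decimal places: P(Fire suppression does not activate) ≈ 0.0023.

0.0023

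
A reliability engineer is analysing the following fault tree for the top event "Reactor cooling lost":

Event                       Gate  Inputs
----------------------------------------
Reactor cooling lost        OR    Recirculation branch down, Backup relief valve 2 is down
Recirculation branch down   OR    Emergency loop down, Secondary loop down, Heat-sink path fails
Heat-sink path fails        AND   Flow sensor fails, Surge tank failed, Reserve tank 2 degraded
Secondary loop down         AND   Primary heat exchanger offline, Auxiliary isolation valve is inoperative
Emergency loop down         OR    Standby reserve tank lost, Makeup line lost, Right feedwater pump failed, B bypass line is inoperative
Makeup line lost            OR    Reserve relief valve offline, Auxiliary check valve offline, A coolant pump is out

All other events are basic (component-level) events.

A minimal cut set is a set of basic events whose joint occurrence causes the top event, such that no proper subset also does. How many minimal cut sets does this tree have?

Makeup line lost [OR]: union of children's cut sets → 3 cut set(s).
Emergency loop down [OR]: union of children's cut sets → 6 cut set(s).
Secondary loop down [AND]: one cut set from each child combined → 1 × 1 = 1 cut set(s).
Heat-sink path fails [AND]: one cut set from each child combined → 1 × 1 × 1 = 1 cut set(s).
Recirculation branch down [OR]: union of children's cut sets → 8 cut set(s).
Reactor cooling lost [OR]: union of children's cut sets → 9 cut set(s).
Minimal cut sets: {Standby reserve tank lost}; {Reserve relief valve offline}; {Auxiliary check valve offline}; {A coolant pump is out}; {Right feedwater pump failed}; {B bypass line is inoperative}; {Auxiliary isolation valve is inoperative, Primary heat exchanger offline}; {Flow sensor fails, Reserve tank 2 degraded, Surge tank failed}; {Backup relief valve 2 is down}.

9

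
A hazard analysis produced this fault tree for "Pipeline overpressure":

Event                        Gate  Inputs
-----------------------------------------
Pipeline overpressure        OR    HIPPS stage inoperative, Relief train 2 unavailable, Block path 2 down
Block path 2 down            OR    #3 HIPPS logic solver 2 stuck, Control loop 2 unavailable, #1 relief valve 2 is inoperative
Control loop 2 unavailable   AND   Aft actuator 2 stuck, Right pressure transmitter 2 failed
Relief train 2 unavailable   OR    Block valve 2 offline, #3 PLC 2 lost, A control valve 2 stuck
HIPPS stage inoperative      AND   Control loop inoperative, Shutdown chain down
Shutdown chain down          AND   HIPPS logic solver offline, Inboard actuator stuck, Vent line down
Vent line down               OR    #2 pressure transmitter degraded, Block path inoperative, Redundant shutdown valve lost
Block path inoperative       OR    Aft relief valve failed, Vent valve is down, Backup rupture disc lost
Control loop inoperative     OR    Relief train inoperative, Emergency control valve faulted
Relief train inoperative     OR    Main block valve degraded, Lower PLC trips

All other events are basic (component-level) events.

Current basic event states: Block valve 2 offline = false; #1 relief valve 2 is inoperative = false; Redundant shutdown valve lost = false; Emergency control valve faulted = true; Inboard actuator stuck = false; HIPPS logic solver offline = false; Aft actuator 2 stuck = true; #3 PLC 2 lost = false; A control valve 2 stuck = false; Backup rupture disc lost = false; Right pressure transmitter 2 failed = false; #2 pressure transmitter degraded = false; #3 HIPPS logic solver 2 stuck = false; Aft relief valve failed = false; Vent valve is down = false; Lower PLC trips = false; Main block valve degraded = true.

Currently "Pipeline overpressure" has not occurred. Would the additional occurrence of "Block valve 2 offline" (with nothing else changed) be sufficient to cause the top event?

Counterfactual: set "Block valve 2 offline" to occurred.
Relief train inoperative [OR]: Main block valve degraded=occurs, Lower PLC trips=not → at least one input occurs → occurs.
Control loop inoperative [OR]: Relief train inoperative=occurs, Emergency control valve faulted=occurs → at least one input occurs → occurs.
Block path inoperative [OR]: Aft relief valve failed=not, Vent valve is down=not, Backup rupture disc lost=not → no input occurs → does not occur.
Vent line down [OR]: #2 pressure transmitter degraded=not, Block path inoperative=not, Redundant shutdown valve lost=not → no input occurs → does not occur.
Shutdown chain down [AND]: HIPPS logic solver offline=not, Inboard actuator stuck=not, Vent line down=not → not all inputs occur → does not occur.
HIPPS stage inoperative [AND]: Control loop inoperative=occurs, Shutdown chain down=not → not all inputs occur → does not occur.
Relief train 2 unavailable [OR]: Block valve 2 offline=occurs, #3 PLC 2 lost=not, A control valve 2 stuck=not → at least one input occurs → occurs.
Control loop 2 unavailable [AND]: Aft actuator 2 stuck=occurs, Right pressure transmitter 2 failed=not → not all inputs occur → does not occur.
Block path 2 down [OR]: #3 HIPPS logic solver 2 stuck=not, Control loop 2 unavailable=not, #1 relief valve 2 is inoperative=not → no input occurs → does not occur.
Pipeline overpressure [OR]: HIPPS stage inoperative=not, Relief train 2 unavailable=occurs, Block path 2 down=not → at least one input occurs → occurs.

Yes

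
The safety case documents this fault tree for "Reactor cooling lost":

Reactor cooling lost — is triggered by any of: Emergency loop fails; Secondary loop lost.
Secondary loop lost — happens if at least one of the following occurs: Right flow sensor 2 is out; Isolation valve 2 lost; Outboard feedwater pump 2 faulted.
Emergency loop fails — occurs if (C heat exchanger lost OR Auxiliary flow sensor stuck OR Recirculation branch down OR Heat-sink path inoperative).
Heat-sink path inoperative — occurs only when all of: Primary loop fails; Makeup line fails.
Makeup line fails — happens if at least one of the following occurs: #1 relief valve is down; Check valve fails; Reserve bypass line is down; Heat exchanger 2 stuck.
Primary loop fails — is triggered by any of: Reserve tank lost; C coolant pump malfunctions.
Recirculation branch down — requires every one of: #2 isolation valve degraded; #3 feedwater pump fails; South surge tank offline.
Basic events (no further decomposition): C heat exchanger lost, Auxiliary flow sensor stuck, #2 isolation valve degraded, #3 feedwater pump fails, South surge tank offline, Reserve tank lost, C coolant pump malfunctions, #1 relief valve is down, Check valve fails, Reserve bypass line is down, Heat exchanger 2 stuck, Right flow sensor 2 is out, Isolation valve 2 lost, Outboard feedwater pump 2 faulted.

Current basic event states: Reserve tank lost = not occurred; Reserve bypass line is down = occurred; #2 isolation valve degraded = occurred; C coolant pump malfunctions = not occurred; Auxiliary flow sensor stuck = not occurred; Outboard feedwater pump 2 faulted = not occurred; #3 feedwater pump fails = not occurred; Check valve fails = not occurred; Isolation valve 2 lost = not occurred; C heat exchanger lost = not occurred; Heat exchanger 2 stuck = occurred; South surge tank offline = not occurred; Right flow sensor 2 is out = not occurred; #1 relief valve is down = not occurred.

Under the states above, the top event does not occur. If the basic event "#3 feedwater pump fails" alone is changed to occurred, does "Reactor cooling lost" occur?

Counterfactual: set "#3 feedwater pump fails" to occurred.
Recirculation branch down [AND]: #2 isolation valve degraded=occurs, #3 feedwater pump fails=occurs, South surge tank offline=not → not all inputs occur → does not occur.
Primary loop fails [OR]: Reserve tank lost=not, C coolant pump malfunctions=not → no input occurs → does not occur.
Makeup line fails [OR]: #1 relief valve is down=not, Check valve fails=not, Reserve bypass line is down=occurs, Heat exchanger 2 stuck=occurs → at least one input occurs → occurs.
Heat-sink path inoperative [AND]: Primary loop fails=not, Makeup line fails=occurs → not all inputs occur → does not occur.
Emergency loop fails [OR]: C heat exchanger lost=not, Auxiliary flow sensor stuck=not, Recirculation branch down=not, Heat-sink path inoperative=not → no input occurs → does not occur.
Secondary loop lost [OR]: Right flow sensor 2 is out=not, Isolation valve 2 lost=not, Outboard feedwater pump 2 faulted=not → no input occurs → does not occur.
Reactor cooling lost [OR]: Emergency loop fails=not, Secondary loop lost=not → no input occurs → does not occur.

No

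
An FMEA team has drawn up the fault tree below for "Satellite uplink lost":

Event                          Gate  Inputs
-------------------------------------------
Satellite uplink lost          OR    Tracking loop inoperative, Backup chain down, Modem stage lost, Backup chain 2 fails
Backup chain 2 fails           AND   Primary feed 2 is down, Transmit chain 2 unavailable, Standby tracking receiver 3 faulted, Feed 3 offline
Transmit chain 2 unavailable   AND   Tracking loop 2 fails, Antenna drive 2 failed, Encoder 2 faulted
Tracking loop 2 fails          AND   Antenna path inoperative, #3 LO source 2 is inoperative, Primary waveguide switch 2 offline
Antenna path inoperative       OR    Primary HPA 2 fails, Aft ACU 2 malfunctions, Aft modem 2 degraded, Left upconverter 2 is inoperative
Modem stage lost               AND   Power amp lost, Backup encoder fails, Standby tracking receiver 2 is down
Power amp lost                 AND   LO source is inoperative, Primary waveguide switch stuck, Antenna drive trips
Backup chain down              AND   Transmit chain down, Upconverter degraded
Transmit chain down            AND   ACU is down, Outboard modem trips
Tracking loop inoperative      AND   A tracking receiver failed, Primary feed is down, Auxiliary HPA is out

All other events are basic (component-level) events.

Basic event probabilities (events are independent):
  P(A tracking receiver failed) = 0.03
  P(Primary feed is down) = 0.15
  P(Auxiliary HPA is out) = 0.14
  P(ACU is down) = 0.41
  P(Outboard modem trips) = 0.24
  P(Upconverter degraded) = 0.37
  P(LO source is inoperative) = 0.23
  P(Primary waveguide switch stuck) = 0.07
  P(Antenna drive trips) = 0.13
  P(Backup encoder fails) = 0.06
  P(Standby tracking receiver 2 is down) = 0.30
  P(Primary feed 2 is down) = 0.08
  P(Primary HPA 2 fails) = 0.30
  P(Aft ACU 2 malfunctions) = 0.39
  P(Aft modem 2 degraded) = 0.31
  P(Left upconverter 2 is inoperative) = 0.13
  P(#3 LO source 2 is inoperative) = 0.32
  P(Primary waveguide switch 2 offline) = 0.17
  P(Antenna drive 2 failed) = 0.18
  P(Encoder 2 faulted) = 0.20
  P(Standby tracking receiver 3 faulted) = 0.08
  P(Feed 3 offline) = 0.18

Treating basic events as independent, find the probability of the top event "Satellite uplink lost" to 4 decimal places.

0.0371

P(Tracking loop inoperative) [AND] = 0.03 × 0.15 × 0.14 = 0.000630
P(Transmit chain down) [AND] = 0.41 × 0.24 = 0.098400
P(Backup chain down) [AND] = 0.098400 × 0.37 = 0.036408
P(Power amp lost) [AND] = 0.23 × 0.07 × 0.13 = 0.002093
P(Modem stage lost) [AND] = 0.002093 × 0.06 × 0.30 = 0.000038
P(Antenna path inoperative) [OR] = 1 − (1−0.30) × (1−0.39) × (1−0.31) × (1−0.13) = 0.743672
P(Tracking loop 2 fails) [AND] = 0.743672 × 0.32 × 0.17 = 0.040456
P(Transmit chain 2 unavailable) [AND] = 0.040456 × 0.18 × 0.20 = 0.001456
P(Backup chain 2 fails) [AND] = 0.08 × 0.001456 × 0.08 × 0.18 = 0.000002
P(Satellite uplink lost) [OR] = 1 − (1−0.000630) × (1−0.036408) × (1−0.000038) × (1−0.000002) = 0.037054
Rounded to 4 decimal places: P(Satellite uplink lost) ≈ 0.0371.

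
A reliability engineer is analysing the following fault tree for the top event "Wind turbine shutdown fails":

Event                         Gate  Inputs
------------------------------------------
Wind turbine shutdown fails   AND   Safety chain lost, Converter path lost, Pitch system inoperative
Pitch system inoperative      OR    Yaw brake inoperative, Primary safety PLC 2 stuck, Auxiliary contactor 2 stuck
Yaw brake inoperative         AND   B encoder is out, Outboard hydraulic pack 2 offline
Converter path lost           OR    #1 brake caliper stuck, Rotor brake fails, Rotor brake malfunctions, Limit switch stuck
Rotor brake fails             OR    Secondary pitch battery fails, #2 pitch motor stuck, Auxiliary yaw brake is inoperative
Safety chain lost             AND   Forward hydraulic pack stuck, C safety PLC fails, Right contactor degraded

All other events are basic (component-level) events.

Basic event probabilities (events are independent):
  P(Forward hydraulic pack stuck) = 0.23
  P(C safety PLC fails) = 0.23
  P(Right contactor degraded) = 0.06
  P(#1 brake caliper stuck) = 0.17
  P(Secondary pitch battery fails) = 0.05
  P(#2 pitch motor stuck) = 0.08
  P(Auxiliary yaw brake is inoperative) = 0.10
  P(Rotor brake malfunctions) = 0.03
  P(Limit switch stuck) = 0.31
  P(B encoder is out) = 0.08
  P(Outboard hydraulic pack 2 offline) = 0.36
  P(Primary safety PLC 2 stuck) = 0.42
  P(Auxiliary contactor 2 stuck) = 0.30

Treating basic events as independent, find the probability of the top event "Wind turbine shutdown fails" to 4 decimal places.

0.0011

P(Safety chain lost) [AND] = 0.23 × 0.23 × 0.06 = 0.003174
P(Rotor brake fails) [OR] = 1 − (1−0.05) × (1−0.08) × (1−0.10) = 0.213400
P(Converter path lost) [OR] = 1 − (1−0.17) × (1−0.213400) × (1−0.03) × (1−0.31) = 0.563029
P(Yaw brake inoperative) [AND] = 0.08 × 0.36 = 0.028800
P(Pitch system inoperative) [OR] = 1 − (1−0.028800) × (1−0.42) × (1−0.30) = 0.605693
P(Wind turbine shutdown fails) [AND] = 0.003174 × 0.563029 × 0.605693 = 0.001082
Rounded to 4 decimal places: P(Wind turbine shutdown fails) ≈ 0.0011.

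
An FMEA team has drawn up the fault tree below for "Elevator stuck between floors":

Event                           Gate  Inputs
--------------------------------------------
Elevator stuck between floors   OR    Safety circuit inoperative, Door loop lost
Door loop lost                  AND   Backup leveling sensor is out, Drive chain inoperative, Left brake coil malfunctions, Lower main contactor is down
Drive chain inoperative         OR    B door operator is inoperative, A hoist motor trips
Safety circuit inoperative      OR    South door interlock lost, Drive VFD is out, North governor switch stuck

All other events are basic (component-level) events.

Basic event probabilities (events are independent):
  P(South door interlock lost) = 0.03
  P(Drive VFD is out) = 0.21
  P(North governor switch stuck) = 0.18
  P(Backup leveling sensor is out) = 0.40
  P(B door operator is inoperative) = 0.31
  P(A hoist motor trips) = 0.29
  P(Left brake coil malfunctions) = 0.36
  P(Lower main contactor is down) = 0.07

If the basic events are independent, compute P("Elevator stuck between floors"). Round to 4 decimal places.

0.3749

P(Safety circuit inoperative) [OR] = 1 − (1−0.03) × (1−0.21) × (1−0.18) = 0.371634
P(Drive chain inoperative) [OR] = 1 − (1−0.31) × (1−0.29) = 0.510100
P(Door loop lost) [AND] = 0.40 × 0.510100 × 0.36 × 0.07 = 0.005142
P(Elevator stuck between floors) [OR] = 1 − (1−0.371634) × (1−0.005142) = 0.374865
Rounded to 4 decimal places: P(Elevator stuck between floors) ≈ 0.3749.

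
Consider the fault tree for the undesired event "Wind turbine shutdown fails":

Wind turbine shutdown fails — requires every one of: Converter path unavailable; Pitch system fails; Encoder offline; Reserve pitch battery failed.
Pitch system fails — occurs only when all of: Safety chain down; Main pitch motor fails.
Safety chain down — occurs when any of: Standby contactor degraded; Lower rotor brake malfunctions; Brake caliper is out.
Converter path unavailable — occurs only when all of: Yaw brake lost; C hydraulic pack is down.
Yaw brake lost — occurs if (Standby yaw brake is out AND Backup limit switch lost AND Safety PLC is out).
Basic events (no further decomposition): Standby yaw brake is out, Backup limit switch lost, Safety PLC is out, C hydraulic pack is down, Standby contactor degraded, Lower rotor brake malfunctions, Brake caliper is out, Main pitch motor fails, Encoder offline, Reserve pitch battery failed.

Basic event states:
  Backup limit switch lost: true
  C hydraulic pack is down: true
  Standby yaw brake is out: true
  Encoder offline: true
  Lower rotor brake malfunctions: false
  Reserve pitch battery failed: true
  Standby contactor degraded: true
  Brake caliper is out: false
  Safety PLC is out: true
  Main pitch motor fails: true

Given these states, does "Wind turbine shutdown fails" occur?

Yes

Yaw brake lost [AND]: Standby yaw brake is out=occurs, Backup limit switch lost=occurs, Safety PLC is out=occurs → all inputs occur → occurs.
Converter path unavailable [AND]: Yaw brake lost=occurs, C hydraulic pack is down=occurs → all inputs occur → occurs.
Safety chain down [OR]: Standby contactor degraded=occurs, Lower rotor brake malfunctions=not, Brake caliper is out=not → at least one input occurs → occurs.
Pitch system fails [AND]: Safety chain down=occurs, Main pitch motor fails=occurs → all inputs occur → occurs.
Wind turbine shutdown fails [AND]: Converter path unavailable=occurs, Pitch system fails=occurs, Encoder offline=occurs, Reserve pitch battery failed=occurs → all inputs occur → occurs.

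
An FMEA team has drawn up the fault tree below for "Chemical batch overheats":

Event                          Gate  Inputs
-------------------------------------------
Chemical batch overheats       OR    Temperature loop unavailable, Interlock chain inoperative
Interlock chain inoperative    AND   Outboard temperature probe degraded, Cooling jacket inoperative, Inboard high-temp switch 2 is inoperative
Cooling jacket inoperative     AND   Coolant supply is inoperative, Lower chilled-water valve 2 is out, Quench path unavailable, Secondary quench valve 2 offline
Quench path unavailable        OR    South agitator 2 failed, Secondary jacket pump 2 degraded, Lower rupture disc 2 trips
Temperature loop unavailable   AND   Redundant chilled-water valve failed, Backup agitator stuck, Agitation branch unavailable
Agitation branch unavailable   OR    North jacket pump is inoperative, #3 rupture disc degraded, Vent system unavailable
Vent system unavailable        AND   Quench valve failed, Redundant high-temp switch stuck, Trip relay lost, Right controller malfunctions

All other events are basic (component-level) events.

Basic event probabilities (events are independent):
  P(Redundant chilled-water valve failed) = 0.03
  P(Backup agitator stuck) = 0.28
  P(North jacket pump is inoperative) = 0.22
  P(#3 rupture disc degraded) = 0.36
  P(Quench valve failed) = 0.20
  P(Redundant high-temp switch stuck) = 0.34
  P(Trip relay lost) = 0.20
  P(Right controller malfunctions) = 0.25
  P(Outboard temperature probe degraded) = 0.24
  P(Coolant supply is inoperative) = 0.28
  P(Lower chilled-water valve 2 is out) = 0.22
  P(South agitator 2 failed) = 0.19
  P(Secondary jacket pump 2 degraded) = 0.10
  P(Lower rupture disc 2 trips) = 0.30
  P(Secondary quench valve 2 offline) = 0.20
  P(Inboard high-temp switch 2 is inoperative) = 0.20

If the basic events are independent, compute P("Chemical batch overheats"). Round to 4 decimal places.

P(Vent system unavailable) [AND] = 0.20 × 0.34 × 0.20 × 0.25 = 0.003400
P(Agitation branch unavailable) [OR] = 1 − (1−0.22) × (1−0.36) × (1−0.003400) = 0.502497
P(Temperature loop unavailable) [AND] = 0.03 × 0.28 × 0.502497 = 0.004221
P(Quench path unavailable) [OR] = 1 − (1−0.19) × (1−0.10) × (1−0.30) = 0.489700
P(Cooling jacket inoperative) [AND] = 0.28 × 0.22 × 0.489700 × 0.20 = 0.006033
P(Interlock chain inoperative) [AND] = 0.24 × 0.006033 × 0.20 = 0.000290
P(Chemical batch overheats) [OR] = 1 − (1−0.004221) × (1−0.000290) = 0.004510
Rounded to 4 decimal places: P(Chemical batch overheats) ≈ 0.0045.

0.0045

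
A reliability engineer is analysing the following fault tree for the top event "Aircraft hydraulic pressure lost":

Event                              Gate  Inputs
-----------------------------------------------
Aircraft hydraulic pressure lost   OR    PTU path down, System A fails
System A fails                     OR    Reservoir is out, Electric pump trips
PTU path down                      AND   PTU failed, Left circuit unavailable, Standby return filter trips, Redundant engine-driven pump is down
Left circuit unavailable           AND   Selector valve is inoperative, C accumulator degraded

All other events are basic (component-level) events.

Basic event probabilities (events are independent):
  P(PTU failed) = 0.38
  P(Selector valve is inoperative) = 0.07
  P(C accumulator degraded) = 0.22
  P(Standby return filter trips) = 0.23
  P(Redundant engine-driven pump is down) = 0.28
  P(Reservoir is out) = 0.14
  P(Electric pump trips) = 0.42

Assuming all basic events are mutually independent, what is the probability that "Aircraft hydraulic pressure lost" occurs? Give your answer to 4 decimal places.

0.5014

P(Left circuit unavailable) [AND] = 0.07 × 0.22 = 0.015400
P(PTU path down) [AND] = 0.38 × 0.015400 × 0.23 × 0.28 = 0.000377
P(System A fails) [OR] = 1 − (1−0.14) × (1−0.42) = 0.501200
P(Aircraft hydraulic pressure lost) [OR] = 1 − (1−0.000377) × (1−0.501200) = 0.501388
Rounded to 4 decimal places: P(Aircraft hydraulic pressure lost) ≈ 0.5014.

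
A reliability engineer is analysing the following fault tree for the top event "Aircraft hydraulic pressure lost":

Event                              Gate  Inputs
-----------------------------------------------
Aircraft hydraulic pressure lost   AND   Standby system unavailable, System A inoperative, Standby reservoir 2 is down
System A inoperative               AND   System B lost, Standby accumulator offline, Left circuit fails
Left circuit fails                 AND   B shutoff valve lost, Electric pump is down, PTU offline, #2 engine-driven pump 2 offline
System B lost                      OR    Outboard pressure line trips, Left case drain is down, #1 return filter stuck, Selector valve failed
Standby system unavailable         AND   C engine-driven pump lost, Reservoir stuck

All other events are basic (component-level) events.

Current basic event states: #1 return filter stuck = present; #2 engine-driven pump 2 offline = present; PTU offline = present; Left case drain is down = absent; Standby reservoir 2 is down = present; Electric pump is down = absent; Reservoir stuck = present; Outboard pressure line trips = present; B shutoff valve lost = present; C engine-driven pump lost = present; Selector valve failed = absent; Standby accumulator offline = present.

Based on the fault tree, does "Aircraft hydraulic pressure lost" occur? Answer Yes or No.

Standby system unavailable [AND]: C engine-driven pump lost=occurs, Reservoir stuck=occurs → all inputs occur → occurs.
System B lost [OR]: Outboard pressure line trips=occurs, Left case drain is down=not, #1 return filter stuck=occurs, Selector valve failed=not → at least one input occurs → occurs.
Left circuit fails [AND]: B shutoff valve lost=occurs, Electric pump is down=not, PTU offline=occurs, #2 engine-driven pump 2 offline=occurs → not all inputs occur → does not occur.
System A inoperative [AND]: System B lost=occurs, Standby accumulator offline=occurs, Left circuit fails=not → not all inputs occur → does not occur.
Aircraft hydraulic pressure lost [AND]: Standby system unavailable=occurs, System A inoperative=not, Standby reservoir 2 is down=occurs → not all inputs occur → does not occur.

No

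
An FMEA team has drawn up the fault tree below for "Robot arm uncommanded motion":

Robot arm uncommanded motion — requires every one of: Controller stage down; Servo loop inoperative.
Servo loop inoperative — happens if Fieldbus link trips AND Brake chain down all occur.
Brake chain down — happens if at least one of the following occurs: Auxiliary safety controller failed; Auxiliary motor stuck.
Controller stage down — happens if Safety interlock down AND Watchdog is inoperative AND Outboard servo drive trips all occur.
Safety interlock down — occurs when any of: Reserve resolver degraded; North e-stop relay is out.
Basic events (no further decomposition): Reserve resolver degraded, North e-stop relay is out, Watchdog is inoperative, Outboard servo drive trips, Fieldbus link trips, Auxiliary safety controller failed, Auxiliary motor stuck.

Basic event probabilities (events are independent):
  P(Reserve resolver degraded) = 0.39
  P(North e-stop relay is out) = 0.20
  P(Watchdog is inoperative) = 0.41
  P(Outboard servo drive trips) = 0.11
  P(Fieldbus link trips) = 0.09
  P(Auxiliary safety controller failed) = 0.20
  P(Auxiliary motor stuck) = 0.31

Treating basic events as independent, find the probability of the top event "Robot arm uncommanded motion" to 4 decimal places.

P(Safety interlock down) [OR] = 1 − (1−0.39) × (1−0.20) = 0.512000
P(Controller stage down) [AND] = 0.512000 × 0.41 × 0.11 = 0.023091
P(Brake chain down) [OR] = 1 − (1−0.20) × (1−0.31) = 0.448000
P(Servo loop inoperative) [AND] = 0.09 × 0.448000 = 0.040320
P(Robot arm uncommanded motion) [AND] = 0.023091 × 0.040320 = 0.000931
Rounded to 4 decimal places: P(Robot arm uncommanded motion) ≈ 0.0009.

0.0009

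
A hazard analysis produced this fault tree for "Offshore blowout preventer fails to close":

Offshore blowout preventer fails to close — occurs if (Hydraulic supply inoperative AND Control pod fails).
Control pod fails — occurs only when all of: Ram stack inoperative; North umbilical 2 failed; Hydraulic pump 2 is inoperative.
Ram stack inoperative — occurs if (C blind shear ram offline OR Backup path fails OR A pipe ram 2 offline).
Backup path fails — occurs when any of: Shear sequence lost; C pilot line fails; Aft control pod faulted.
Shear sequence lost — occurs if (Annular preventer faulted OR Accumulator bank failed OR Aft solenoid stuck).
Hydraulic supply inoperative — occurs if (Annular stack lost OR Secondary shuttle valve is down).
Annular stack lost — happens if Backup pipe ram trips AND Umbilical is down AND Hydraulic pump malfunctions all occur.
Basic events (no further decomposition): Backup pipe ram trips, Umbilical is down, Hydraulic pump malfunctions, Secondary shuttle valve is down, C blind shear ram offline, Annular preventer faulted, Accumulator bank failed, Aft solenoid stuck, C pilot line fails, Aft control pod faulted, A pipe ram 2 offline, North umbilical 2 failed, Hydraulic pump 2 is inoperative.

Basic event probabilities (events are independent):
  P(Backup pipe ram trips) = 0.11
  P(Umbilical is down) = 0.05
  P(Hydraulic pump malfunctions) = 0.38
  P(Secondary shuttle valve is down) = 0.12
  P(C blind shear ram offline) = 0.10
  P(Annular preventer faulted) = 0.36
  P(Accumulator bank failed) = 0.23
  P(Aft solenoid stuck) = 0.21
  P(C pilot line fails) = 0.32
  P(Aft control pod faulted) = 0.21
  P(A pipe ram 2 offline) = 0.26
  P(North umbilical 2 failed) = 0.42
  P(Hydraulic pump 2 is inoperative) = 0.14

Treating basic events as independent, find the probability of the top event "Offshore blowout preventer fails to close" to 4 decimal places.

P(Annular stack lost) [AND] = 0.11 × 0.05 × 0.38 = 0.002090
P(Hydraulic supply inoperative) [OR] = 1 − (1−0.002090) × (1−0.12) = 0.121839
P(Shear sequence lost) [OR] = 1 − (1−0.36) × (1−0.23) × (1−0.21) = 0.610688
P(Backup path fails) [OR] = 1 − (1−0.610688) × (1−0.32) × (1−0.21) = 0.790862
P(Ram stack inoperative) [OR] = 1 − (1−0.10) × (1−0.790862) × (1−0.26) = 0.860714
P(Control pod fails) [AND] = 0.860714 × 0.42 × 0.14 = 0.050610
P(Offshore blowout preventer fails to close) [AND] = 0.121839 × 0.050610 = 0.006166
Rounded to 4 decimal places: P(Offshore blowout preventer fails to close) ≈ 0.0062.

0.0062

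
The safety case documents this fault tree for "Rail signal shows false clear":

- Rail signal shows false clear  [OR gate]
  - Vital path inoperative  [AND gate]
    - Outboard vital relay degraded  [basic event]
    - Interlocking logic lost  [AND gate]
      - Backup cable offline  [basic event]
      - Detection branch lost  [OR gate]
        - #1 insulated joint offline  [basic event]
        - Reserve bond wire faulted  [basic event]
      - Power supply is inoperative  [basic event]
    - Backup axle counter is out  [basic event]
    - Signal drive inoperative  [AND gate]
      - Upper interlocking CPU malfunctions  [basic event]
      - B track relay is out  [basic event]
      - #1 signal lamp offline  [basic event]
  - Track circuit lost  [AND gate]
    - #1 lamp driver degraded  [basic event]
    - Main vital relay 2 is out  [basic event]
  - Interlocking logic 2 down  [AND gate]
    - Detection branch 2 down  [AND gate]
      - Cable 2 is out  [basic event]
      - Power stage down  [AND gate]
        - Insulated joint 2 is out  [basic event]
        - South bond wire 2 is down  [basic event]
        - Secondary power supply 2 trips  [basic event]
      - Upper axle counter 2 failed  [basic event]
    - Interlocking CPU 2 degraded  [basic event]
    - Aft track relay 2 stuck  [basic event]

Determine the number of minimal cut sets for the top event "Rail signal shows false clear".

4

Detection branch lost [OR]: union of children's cut sets → 2 cut set(s).
Interlocking logic lost [AND]: one cut set from each child combined → 1 × 2 × 1 = 2 cut set(s).
Signal drive inoperative [AND]: one cut set from each child combined → 1 × 1 × 1 = 1 cut set(s).
Vital path inoperative [AND]: one cut set from each child combined → 1 × 2 × 1 × 1 = 2 cut set(s).
Track circuit lost [AND]: one cut set from each child combined → 1 × 1 = 1 cut set(s).
Power stage down [AND]: one cut set from each child combined → 1 × 1 × 1 = 1 cut set(s).
Detection branch 2 down [AND]: one cut set from each child combined → 1 × 1 × 1 = 1 cut set(s).
Interlocking logic 2 down [AND]: one cut set from each child combined → 1 × 1 × 1 = 1 cut set(s).
Rail signal shows false clear [OR]: union of children's cut sets → 4 cut set(s).
Minimal cut sets: {#1 insulated joint offline, #1 signal lamp offline, B track relay is out, Backup axle counter is out, Backup cable offline, Outboard vital relay degraded, Power supply is inoperative, Upper interlocking CPU malfunctions}; {#1 signal lamp offline, B track relay is out, Backup axle counter is out, Backup cable offline, Outboard vital relay degraded, Power supply is inoperative, Reserve bond wire faulted, Upper interlocking CPU malfunctions}; {#1 lamp driver degraded, Main vital relay 2 is out}; {Aft track relay 2 stuck, Cable 2 is out, Insulated joint 2 is out, Interlocking CPU 2 degraded, Secondary power supply 2 trips, South bond wire 2 is down, Upper axle counter 2 failed}.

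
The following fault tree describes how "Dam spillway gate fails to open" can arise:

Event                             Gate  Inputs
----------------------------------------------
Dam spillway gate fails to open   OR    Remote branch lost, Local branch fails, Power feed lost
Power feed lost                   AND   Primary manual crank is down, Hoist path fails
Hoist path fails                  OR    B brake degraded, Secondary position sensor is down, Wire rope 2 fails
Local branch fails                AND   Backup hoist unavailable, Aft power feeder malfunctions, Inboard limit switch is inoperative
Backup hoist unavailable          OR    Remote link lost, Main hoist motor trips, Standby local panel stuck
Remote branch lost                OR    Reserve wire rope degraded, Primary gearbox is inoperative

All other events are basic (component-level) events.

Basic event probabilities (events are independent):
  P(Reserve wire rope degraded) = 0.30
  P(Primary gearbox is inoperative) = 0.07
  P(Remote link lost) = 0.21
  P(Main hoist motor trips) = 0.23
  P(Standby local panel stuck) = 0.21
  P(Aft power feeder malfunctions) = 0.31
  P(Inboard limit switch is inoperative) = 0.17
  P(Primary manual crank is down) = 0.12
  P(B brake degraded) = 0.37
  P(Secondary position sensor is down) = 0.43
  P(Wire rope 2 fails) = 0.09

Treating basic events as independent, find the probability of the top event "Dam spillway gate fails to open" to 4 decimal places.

P(Remote branch lost) [OR] = 1 − (1−0.30) × (1−0.07) = 0.349000
P(Backup hoist unavailable) [OR] = 1 − (1−0.21) × (1−0.23) × (1−0.21) = 0.519443
P(Local branch fails) [AND] = 0.519443 × 0.31 × 0.17 = 0.027375
P(Hoist path fails) [OR] = 1 − (1−0.37) × (1−0.43) × (1−0.09) = 0.673219
P(Power feed lost) [AND] = 0.12 × 0.673219 = 0.080786
P(Dam spillway gate fails to open) [OR] = 1 − (1−0.349000) × (1−0.027375) × (1−0.080786) = 0.417973
Rounded to 4 decimal places: P(Dam spillway gate fails to open) ≈ 0.4180.

0.4180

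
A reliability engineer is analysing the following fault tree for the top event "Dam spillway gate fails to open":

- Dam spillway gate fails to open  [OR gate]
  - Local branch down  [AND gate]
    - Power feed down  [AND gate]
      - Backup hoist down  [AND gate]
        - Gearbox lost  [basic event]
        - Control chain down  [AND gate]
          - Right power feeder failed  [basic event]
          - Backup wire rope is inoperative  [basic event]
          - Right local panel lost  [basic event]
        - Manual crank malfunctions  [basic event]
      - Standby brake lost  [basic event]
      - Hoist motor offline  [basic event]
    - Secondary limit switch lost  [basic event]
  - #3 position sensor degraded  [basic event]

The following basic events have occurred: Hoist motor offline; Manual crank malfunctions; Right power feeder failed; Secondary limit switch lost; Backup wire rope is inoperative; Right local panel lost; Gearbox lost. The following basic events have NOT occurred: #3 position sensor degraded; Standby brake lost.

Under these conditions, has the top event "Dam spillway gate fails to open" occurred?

No

Control chain down [AND]: Right power feeder failed=occurs, Backup wire rope is inoperative=occurs, Right local panel lost=occurs → all inputs occur → occurs.
Backup hoist down [AND]: Gearbox lost=occurs, Control chain down=occurs, Manual crank malfunctions=occurs → all inputs occur → occurs.
Power feed down [AND]: Backup hoist down=occurs, Standby brake lost=not, Hoist motor offline=occurs → not all inputs occur → does not occur.
Local branch down [AND]: Power feed down=not, Secondary limit switch lost=occurs → not all inputs occur → does not occur.
Dam spillway gate fails to open [OR]: Local branch down=not, #3 position sensor degraded=not → no input occurs → does not occur.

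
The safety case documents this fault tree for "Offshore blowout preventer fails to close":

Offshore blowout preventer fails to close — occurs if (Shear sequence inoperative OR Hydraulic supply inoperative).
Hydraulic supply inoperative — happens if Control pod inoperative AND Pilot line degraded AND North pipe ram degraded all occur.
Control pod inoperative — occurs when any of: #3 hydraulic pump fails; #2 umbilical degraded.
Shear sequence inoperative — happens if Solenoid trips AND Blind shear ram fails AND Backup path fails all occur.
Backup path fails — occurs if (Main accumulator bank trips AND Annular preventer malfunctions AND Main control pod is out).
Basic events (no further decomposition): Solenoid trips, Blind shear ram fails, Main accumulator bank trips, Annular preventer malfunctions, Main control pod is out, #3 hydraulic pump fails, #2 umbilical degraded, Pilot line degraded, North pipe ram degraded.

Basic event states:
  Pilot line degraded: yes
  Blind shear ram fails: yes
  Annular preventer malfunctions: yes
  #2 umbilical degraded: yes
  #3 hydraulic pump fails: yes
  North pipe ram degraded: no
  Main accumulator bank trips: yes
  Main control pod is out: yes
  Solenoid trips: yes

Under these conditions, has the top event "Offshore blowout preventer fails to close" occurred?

Backup path fails [AND]: Main accumulator bank trips=occurs, Annular preventer malfunctions=occurs, Main control pod is out=occurs → all inputs occur → occurs.
Shear sequence inoperative [AND]: Solenoid trips=occurs, Blind shear ram fails=occurs, Backup path fails=occurs → all inputs occur → occurs.
Control pod inoperative [OR]: #3 hydraulic pump fails=occurs, #2 umbilical degraded=occurs → at least one input occurs → occurs.
Hydraulic supply inoperative [AND]: Control pod inoperative=occurs, Pilot line degraded=occurs, North pipe ram degraded=not → not all inputs occur → does not occur.
Offshore blowout preventer fails to close [OR]: Shear sequence inoperative=occurs, Hydraulic supply inoperative=not → at least one input occurs → occurs.

Yes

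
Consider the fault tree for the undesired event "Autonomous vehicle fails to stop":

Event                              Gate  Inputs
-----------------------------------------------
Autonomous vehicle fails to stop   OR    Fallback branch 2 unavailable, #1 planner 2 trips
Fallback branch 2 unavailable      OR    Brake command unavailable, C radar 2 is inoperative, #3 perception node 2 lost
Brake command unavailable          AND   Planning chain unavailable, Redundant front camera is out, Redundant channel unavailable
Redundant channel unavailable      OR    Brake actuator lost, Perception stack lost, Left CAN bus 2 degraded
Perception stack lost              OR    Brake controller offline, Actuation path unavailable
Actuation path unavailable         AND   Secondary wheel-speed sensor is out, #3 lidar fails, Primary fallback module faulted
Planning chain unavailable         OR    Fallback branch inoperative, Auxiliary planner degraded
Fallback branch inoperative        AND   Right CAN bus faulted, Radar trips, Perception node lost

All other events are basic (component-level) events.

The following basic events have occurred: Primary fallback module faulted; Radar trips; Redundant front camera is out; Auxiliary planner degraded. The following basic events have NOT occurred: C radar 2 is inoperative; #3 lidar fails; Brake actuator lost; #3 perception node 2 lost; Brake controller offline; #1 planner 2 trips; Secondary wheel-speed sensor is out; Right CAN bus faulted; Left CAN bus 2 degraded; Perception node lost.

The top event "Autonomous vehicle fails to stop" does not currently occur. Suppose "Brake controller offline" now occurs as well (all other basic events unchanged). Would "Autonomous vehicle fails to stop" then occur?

Yes

Counterfactual: set "Brake controller offline" to occurred.
Fallback branch inoperative [AND]: Right CAN bus faulted=not, Radar trips=occurs, Perception node lost=not → not all inputs occur → does not occur.
Planning chain unavailable [OR]: Fallback branch inoperative=not, Auxiliary planner degraded=occurs → at least one input occurs → occurs.
Actuation path unavailable [AND]: Secondary wheel-speed sensor is out=not, #3 lidar fails=not, Primary fallback module faulted=occurs → not all inputs occur → does not occur.
Perception stack lost [OR]: Brake controller offline=occurs, Actuation path unavailable=not → at least one input occurs → occurs.
Redundant channel unavailable [OR]: Brake actuator lost=not, Perception stack lost=occurs, Left CAN bus 2 degraded=not → at least one input occurs → occurs.
Brake command unavailable [AND]: Planning chain unavailable=occurs, Redundant front camera is out=occurs, Redundant channel unavailable=occurs → all inputs occur → occurs.
Fallback branch 2 unavailable [OR]: Brake command unavailable=occurs, C radar 2 is inoperative=not, #3 perception node 2 lost=not → at least one input occurs → occurs.
Autonomous vehicle fails to stop [OR]: Fallback branch 2 unavailable=occurs, #1 planner 2 trips=not → at least one input occurs → occurs.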